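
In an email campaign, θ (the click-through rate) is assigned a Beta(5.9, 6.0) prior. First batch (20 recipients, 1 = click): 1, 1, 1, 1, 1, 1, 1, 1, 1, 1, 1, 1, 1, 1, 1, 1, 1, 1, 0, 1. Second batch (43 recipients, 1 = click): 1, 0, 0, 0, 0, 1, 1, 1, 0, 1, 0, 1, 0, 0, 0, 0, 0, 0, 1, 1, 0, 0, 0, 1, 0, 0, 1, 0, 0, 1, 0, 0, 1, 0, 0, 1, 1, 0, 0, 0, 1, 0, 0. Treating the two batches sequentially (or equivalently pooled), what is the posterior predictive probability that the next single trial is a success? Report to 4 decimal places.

0.5327

The Beta prior is conjugate to a Binomial/Bernoulli likelihood; the update adds successes to α and failures to β.
After batch 1: Beta(5.9+19, 6.0+1) = Beta(24.9, 7.0).
After batch 2: Beta(24.9+15, 7.0+28) = Beta(39.9, 35.0).
For a single future Bernoulli trial, P(success | data) = α/(α+β) = 0.5327.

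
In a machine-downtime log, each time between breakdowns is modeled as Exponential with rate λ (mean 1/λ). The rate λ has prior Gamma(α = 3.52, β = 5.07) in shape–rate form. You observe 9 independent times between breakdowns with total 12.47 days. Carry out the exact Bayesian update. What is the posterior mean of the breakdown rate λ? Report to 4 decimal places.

0.7138

With a Gamma(shape α, rate β) prior on the exponential rate λ, the posterior after n observations with total T = Σxᵢ is Gamma(α+n, β+T).
Posterior: Gamma(3.52+9, 5.07+12.47) = Gamma(12.52, 17.54).
Posterior mean of λ = α/β = 12.52/17.54 = 0.7138.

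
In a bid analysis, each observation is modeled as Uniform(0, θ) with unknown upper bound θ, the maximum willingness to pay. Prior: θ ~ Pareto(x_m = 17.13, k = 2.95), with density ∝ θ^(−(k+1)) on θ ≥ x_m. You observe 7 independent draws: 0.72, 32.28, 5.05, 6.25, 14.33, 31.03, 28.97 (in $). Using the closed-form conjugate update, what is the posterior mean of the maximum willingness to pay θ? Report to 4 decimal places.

A Pareto(scale x_m, shape k) prior on the upper bound θ of Uniform(0, θ) is conjugate: posterior is Pareto(max(x_m, max xᵢ), k + n).
Sample maximum = 32.28; prior scale x_m = 17.13 → posterior scale = max = 32.28.
Posterior shape = 2.95 + 7 = 9.95.
E[θ|data] = k·x_m/(k−1) = 9.95·32.28/8.95 = 35.8867.

35.8867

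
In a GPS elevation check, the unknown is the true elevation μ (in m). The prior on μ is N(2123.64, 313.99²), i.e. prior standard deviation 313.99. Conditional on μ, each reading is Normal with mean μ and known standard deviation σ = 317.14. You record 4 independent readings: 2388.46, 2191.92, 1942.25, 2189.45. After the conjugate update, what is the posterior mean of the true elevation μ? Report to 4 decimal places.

2166.9693

For Normal data with known variance σ², a Normal(μ₀, σ₀²) prior on μ is conjugate. Posterior precision = 1/σ₀² + n/σ²; posterior mean is the precision-weighted average of μ₀ and x̄.
Σxᵢ = 2388.46 + 2191.92 + 1942.25 + 2189.45 = 8712.08, so n·x̄ = 8712.08.
σ₀² = 313.99² = 98589.7201, σ² = 317.14² = 100577.7796; σ² + n·σ₀² = 100577.7796 + 4·98589.7201 = 494936.66.
Posterior mean = (μ₀/σ₀² + n·x̄/σ²)/(1/σ₀² + n/σ²) = (σ²·μ₀ + σ₀²·n·x̄)/(σ² + n·σ₀²) = (100577.7796·2123.64 + 98589.7201·8712.08)/494936.66 = 1072512524.558552/494936.66 = 2166.9693.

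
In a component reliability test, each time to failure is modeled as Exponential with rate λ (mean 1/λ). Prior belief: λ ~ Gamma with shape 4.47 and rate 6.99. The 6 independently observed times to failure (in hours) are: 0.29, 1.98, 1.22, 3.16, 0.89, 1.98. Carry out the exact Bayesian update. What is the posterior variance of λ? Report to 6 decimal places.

With a Gamma(shape α, rate β) prior on the exponential rate λ, the posterior after n observations with total T = Σxᵢ is Gamma(α+n, β+T).
Sum of observations T = 9.52 hours; n = 6.
Posterior: Gamma(4.47+6, 6.99+9.52) = Gamma(10.47, 16.51).
Var = α/β² = 0.038411.

0.038411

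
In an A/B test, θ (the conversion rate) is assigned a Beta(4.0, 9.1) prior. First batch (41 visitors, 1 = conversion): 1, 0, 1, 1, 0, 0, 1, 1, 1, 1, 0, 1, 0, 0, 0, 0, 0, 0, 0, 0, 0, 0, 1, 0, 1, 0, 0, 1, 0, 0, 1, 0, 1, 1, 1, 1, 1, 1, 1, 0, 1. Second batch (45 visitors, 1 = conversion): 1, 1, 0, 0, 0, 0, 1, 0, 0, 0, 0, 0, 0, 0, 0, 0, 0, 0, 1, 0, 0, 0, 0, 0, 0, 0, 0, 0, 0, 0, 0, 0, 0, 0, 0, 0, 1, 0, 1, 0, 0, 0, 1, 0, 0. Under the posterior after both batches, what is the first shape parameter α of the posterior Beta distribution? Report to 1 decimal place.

31.0

The Beta prior is conjugate to a Binomial/Bernoulli likelihood; the update adds successes to α and failures to β.
After batch 1: Beta(4.0+20, 9.1+21) = Beta(24.0, 30.1).
After batch 2: Beta(24.0+7, 30.1+38) = Beta(31.0, 68.1).
Posterior α = 31.0.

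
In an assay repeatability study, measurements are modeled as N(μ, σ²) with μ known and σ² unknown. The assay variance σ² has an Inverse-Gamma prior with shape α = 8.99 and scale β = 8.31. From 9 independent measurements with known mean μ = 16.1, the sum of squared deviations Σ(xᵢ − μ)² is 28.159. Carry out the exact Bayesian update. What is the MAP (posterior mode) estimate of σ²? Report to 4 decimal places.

1.5452

With known mean μ and an Inverse-Gamma(α, β) prior on σ², the Normal likelihood is conjugate: posterior is Inv-Gamma(α + n/2, β + Σ(xᵢ−μ)²/2).
Posterior: Inv-Gamma(8.99 + 9/2, 8.31 + 28.159/2) = Inv-Gamma(13.49, 22.3895).
Mode = β/(α+1) = 22.3895/14.49 = 1.5452.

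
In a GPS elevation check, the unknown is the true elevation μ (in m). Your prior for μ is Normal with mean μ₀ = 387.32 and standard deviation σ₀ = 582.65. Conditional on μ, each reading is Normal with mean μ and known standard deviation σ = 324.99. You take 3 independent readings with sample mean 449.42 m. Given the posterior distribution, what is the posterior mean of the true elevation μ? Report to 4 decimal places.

For Normal data with known variance σ², a Normal(μ₀, σ₀²) prior on μ is conjugate. Posterior precision = 1/σ₀² + n/σ²; posterior mean is the precision-weighted average of μ₀ and x̄.
n·x̄ = 3·449.42 = 1348.26.
σ₀² = 582.65² = 339481.0225, σ² = 324.99² = 105618.5001; σ² + n·σ₀² = 105618.5001 + 3·339481.0225 = 1124061.5676.
Posterior mean = (μ₀/σ₀² + n·x̄/σ²)/(1/σ₀² + n/σ²) = (σ²·μ₀ + σ₀²·n·x̄)/(σ² + n·σ₀²) = (105618.5001·387.32 + 339481.0225·1348.26)/1124061.5676 = 498616840.854582/1124061.5676 = 443.5850.

443.5850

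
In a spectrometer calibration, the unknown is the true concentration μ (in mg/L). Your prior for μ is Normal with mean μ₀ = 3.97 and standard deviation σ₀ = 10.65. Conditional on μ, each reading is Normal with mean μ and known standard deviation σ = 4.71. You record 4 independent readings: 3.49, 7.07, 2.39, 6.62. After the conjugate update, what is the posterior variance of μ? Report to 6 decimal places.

5.287483

For Normal data with known variance σ², a Normal(μ₀, σ₀²) prior on μ is conjugate. Posterior precision = 1/σ₀² + n/σ²; posterior mean is the precision-weighted average of μ₀ and x̄.
σ₀² = 10.65² = 113.4225, σ² = 4.71² = 22.1841; σ² + n·σ₀² = 22.1841 + 4·113.4225 = 475.8741.
Posterior precision = 1/σ₀² + n/σ² = 1/113.4225 + 4/22.1841 = (σ² + n·σ₀²)/(σ₀²σ²) = 475.8741/(113.4225·22.1841); posterior variance σₙ² = σ₀²σ²/(σ² + n·σ₀²) = 113.4225·22.1841/475.8741 = 5.287483.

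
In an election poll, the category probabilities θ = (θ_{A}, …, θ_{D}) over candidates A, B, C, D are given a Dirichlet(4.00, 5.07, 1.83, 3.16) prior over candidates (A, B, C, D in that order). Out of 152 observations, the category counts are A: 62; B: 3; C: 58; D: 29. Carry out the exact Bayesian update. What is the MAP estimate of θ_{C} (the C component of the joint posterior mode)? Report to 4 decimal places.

The Dirichlet prior is conjugate to the Multinomial likelihood: each posterior αⱼ = prior αⱼ + observed count nⱼ.
Posterior concentration: (66.00, 8.07, 59.83, 32.16), total = 166.06.
Joint mode component: (α_{C}−1)/(Σα−K) = 58.83/162.06 = 0.3630.

0.3630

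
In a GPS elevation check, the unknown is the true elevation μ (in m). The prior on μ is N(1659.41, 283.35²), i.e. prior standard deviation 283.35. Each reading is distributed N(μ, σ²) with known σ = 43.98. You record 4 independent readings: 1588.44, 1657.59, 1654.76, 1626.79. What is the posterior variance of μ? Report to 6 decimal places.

480.665113

For Normal data with known variance σ², a Normal(μ₀, σ₀²) prior on μ is conjugate. Posterior precision = 1/σ₀² + n/σ²; posterior mean is the precision-weighted average of μ₀ and x̄.
σ₀² = 283.35² = 80287.2225, σ² = 43.98² = 1934.2404; σ² + n·σ₀² = 1934.2404 + 4·80287.2225 = 323083.1304.
Posterior precision = 1/σ₀² + n/σ² = 1/80287.2225 + 4/1934.2404 = (σ² + n·σ₀²)/(σ₀²σ²) = 323083.1304/(80287.2225·1934.2404); posterior variance σₙ² = σ₀²σ²/(σ² + n·σ₀²) = 80287.2225·1934.2404/323083.1304 = 480.665113.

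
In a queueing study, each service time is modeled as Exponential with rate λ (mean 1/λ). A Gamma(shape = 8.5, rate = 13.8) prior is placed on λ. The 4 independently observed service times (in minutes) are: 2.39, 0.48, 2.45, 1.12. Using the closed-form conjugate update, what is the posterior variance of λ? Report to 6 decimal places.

With a Gamma(shape α, rate β) prior on the exponential rate λ, the posterior after n observations with total T = Σxᵢ is Gamma(α+n, β+T).
Sum of observations T = 6.44 minutes; n = 4.
Posterior: Gamma(8.5+4, 13.8+6.44) = Gamma(12.5, 20.24).
Var = α/β² = 0.030513.

0.030513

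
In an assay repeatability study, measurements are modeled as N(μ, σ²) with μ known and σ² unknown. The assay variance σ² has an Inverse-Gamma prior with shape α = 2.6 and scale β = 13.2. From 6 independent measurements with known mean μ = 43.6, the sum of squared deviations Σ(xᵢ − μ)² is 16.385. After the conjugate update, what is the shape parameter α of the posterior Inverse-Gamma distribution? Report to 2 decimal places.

5.60

With known mean μ and an Inverse-Gamma(α, β) prior on σ², the Normal likelihood is conjugate: posterior is Inv-Gamma(α + n/2, β + Σ(xᵢ−μ)²/2).
Posterior: Inv-Gamma(2.6 + 6/2, 13.2 + 16.385/2) = Inv-Gamma(5.60, 21.3925).
Posterior α = 5.60.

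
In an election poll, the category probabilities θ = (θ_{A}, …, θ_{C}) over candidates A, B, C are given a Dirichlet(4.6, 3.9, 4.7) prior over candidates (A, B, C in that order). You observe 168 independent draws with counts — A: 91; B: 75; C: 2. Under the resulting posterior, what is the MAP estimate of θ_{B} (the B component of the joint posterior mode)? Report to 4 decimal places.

The Dirichlet prior is conjugate to the Multinomial likelihood: each posterior αⱼ = prior αⱼ + observed count nⱼ.
Posterior concentration: (95.6, 78.9, 6.7), total = 181.2.
Joint mode component: (α_{B}−1)/(Σα−K) = 77.9/178.2 = 0.4371.

0.4371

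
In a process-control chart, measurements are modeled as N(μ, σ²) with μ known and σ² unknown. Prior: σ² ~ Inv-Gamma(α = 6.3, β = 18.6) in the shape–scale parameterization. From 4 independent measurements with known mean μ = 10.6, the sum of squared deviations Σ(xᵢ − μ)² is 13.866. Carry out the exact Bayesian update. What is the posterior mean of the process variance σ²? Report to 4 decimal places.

With known mean μ and an Inverse-Gamma(α, β) prior on σ², the Normal likelihood is conjugate: posterior is Inv-Gamma(α + n/2, β + Σ(xᵢ−μ)²/2).
Posterior: Inv-Gamma(6.3 + 4/2, 18.6 + 13.866/2) = Inv-Gamma(8.30, 25.5330).
E[σ²|data] = β/(α−1) = 25.5330/7.30 = 3.4977.

3.4977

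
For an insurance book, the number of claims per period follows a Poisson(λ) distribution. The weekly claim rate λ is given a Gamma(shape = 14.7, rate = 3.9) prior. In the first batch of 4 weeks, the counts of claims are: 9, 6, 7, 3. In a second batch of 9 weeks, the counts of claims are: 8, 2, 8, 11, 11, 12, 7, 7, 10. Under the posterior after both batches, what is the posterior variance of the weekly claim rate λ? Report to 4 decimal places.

With a Gamma(shape α, rate β) prior, the Poisson likelihood is conjugate: the posterior is Gamma(α + ΣXᵢ, β + n).
Batch 1: sum of counts S = 25 over n = 4 weeks.
After batch 1: Gamma(α+S, β+n) = Gamma(14.7+25, 3.9+4) = Gamma(39.7, 7.9).
Batch 2: sum of counts S = 76 over n = 9 weeks.
After batch 2: Gamma(α+S, β+n) = Gamma(39.7+76, 7.9+9) = Gamma(115.7, 16.9).
Var = α/β² = 115.7/16.9² = 0.4051.

0.4051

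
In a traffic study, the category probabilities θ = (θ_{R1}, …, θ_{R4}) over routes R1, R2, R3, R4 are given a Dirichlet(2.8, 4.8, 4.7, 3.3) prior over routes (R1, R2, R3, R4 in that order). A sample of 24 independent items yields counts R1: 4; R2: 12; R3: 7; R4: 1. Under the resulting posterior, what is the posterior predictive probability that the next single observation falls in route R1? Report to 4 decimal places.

0.1717

The Dirichlet prior is conjugate to the Multinomial likelihood: each posterior αⱼ = prior αⱼ + observed count nⱼ.
Posterior concentration: (6.8, 16.8, 11.7, 4.3), total = 39.6.
P(next = R1 | data) = α_{R1}/Σα = 0.1717.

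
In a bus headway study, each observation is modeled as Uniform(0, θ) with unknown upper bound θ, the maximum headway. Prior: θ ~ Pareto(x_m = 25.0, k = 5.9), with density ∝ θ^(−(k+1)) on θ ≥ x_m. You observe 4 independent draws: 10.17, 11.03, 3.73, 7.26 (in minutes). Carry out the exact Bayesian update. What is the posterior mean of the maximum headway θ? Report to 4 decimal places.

27.8090

A Pareto(scale x_m, shape k) prior on the upper bound θ of Uniform(0, θ) is conjugate: posterior is Pareto(max(x_m, max xᵢ), k + n).
Sample maximum = 11.03; prior scale x_m = 25.0 → posterior scale = max = 25.00.
Posterior shape = 5.9 + 4 = 9.9.
E[θ|data] = k·x_m/(k−1) = 9.9·25.00/8.9 = 27.8090.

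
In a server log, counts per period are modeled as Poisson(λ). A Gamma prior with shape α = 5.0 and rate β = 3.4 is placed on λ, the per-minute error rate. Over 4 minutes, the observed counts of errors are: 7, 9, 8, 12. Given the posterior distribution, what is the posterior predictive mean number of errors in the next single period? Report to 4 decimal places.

5.5405

With a Gamma(shape α, rate β) prior, the Poisson likelihood is conjugate: the posterior is Gamma(α + ΣXᵢ, β + n).
Sum of counts S = 36 over n = 4 minutes.
Posterior: Gamma(α+S, β+n) = Gamma(5.0+36, 3.4+4) = Gamma(41.0, 7.4).
The predictive distribution for one future period is NegBinom with mean α/β = 5.5405.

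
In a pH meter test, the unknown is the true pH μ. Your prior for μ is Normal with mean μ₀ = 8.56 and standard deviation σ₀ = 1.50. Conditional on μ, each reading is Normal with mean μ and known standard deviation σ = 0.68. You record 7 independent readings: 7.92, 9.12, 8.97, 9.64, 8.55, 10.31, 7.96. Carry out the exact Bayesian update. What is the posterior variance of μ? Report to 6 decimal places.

For Normal data with known variance σ², a Normal(μ₀, σ₀²) prior on μ is conjugate. Posterior precision = 1/σ₀² + n/σ²; posterior mean is the precision-weighted average of μ₀ and x̄.
σ₀² = 1.50² = 2.25, σ² = 0.68² = 0.4624; σ² + n·σ₀² = 0.4624 + 7·2.25 = 16.2124.
Posterior precision = 1/σ₀² + n/σ² = 1/2.25 + 7/0.4624 = (σ² + n·σ₀²)/(σ₀²σ²) = 16.2124/(2.25·0.4624); posterior variance σₙ² = σ₀²σ²/(σ² + n·σ₀²) = 2.25·0.4624/16.2124 = 0.064173.

0.064173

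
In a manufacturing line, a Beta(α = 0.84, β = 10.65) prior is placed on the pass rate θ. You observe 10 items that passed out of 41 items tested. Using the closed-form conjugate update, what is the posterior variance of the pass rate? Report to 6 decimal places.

0.003064

The Beta prior is conjugate to a Binomial/Bernoulli likelihood; the update adds successes to α and failures to β.
Posterior: Beta(α+k, β+n−k) = Beta(0.84+10, 10.65+31) = Beta(10.84, 41.65).
Var = αβ/((α+β)²(α+β+1)) = 10.84·41.65/(52.49²·53.49) = 0.003064.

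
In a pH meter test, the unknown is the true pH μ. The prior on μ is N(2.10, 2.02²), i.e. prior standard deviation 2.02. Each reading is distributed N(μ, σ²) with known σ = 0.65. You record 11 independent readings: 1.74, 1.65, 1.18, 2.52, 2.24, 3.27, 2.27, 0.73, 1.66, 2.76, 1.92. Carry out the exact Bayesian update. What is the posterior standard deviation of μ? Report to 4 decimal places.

For Normal data with known variance σ², a Normal(μ₀, σ₀²) prior on μ is conjugate. Posterior precision = 1/σ₀² + n/σ²; posterior mean is the precision-weighted average of μ₀ and x̄.
σ₀² = 2.02² = 4.0804, σ² = 0.65² = 0.4225; σ² + n·σ₀² = 0.4225 + 11·4.0804 = 45.3069.
Posterior precision = 1/σ₀² + n/σ² = 1/4.0804 + 11/0.4225 = (σ² + n·σ₀²)/(σ₀²σ²) = 45.3069/(4.0804·0.4225); posterior variance σₙ² = σ₀²σ²/(σ² + n·σ₀²) = 4.0804·0.4225/45.3069 = 0.038051.
Posterior SD = √σₙ² = √(4.0804·0.4225/45.3069) = 0.1951.

0.1951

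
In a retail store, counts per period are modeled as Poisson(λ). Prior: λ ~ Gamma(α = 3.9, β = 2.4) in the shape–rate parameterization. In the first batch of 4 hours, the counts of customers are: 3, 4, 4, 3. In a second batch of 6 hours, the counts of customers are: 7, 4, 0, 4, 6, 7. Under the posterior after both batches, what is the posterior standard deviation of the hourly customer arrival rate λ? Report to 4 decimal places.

With a Gamma(shape α, rate β) prior, the Poisson likelihood is conjugate: the posterior is Gamma(α + ΣXᵢ, β + n).
Batch 1: sum of counts S = 14 over n = 4 hours.
After batch 1: Gamma(α+S, β+n) = Gamma(3.9+14, 2.4+4) = Gamma(17.9, 6.4).
Batch 2: sum of counts S = 28 over n = 6 hours.
After batch 2: Gamma(α+S, β+n) = Gamma(17.9+28, 6.4+6) = Gamma(45.9, 12.4).
SD = √α/β = √45.9/12.4 = 0.5464.

0.5464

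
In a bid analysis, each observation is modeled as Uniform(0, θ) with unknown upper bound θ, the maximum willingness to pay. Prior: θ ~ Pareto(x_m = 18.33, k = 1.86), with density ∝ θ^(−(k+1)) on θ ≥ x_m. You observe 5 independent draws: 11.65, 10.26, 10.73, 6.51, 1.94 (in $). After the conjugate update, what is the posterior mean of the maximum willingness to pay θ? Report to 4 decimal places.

A Pareto(scale x_m, shape k) prior on the upper bound θ of Uniform(0, θ) is conjugate: posterior is Pareto(max(x_m, max xᵢ), k + n).
Sample maximum = 11.65; prior scale x_m = 18.33 → posterior scale = max = 18.33.
Posterior shape = 1.86 + 5 = 6.86.
E[θ|data] = k·x_m/(k−1) = 6.86·18.33/5.86 = 21.4580.

21.4580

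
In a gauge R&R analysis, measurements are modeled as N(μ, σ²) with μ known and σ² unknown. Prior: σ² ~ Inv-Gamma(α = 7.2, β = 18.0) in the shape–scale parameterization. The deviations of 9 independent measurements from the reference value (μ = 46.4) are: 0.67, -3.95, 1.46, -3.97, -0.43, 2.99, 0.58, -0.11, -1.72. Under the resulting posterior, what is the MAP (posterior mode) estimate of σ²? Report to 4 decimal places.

With known mean μ and an Inverse-Gamma(α, β) prior on σ², the Normal likelihood is conjugate: posterior is Inv-Gamma(α + n/2, β + Σ(xᵢ−μ)²/2).
Σ(xᵢ−μ)² = (0.67)² + (-3.95)² + (1.46)² + (-3.97)² + (-0.43)² + (2.99)² + (0.58)² + (-0.11)² + (-1.72)² = 46.3758.
Posterior: Inv-Gamma(7.2 + 9/2, 18.0 + 46.3758/2) = Inv-Gamma(11.70, 41.18790).
Mode = β/(α+1) = 41.18790/12.70 = 3.2431.

3.2431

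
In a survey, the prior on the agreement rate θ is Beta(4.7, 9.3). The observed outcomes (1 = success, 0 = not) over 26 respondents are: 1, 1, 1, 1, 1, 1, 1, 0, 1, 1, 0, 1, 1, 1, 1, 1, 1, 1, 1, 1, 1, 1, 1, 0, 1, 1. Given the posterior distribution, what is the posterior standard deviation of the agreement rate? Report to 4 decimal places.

0.0721

The Beta prior is conjugate to a Binomial/Bernoulli likelihood; the update adds successes to α and failures to β.
Posterior: Beta(α+k, β+n−k) = Beta(4.7+23, 9.3+3) = Beta(27.7, 12.3).
Var = αβ/((α+β)²(α+β+1)) = 27.7·12.3/(40.0²·41.0) = 0.00519375; SD = √0.00519375 = 0.0721.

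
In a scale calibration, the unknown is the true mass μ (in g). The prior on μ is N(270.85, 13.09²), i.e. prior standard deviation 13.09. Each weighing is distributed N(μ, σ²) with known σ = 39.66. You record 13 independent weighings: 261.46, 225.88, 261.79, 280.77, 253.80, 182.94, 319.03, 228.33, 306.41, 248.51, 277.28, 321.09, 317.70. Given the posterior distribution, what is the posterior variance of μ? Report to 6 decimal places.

For Normal data with known variance σ², a Normal(μ₀, σ₀²) prior on μ is conjugate. Posterior precision = 1/σ₀² + n/σ²; posterior mean is the precision-weighted average of μ₀ and x̄.
σ₀² = 13.09² = 171.3481, σ² = 39.66² = 1572.9156; σ² + n·σ₀² = 1572.9156 + 13·171.3481 = 3800.4409.
Posterior precision = 1/σ₀² + n/σ² = 1/171.3481 + 13/1572.9156 = (σ² + n·σ₀²)/(σ₀²σ²) = 3800.4409/(171.3481·1572.9156); posterior variance σₙ² = σ₀²σ²/(σ² + n·σ₀²) = 171.3481·1572.9156/3800.4409 = 70.917061.

70.917061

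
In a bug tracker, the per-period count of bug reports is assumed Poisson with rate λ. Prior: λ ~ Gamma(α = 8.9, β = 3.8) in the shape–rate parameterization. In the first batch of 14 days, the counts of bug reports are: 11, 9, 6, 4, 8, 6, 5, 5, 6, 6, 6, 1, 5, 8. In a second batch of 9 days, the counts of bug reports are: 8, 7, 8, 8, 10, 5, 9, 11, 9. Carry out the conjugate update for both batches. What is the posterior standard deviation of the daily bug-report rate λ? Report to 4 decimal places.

0.4864

With a Gamma(shape α, rate β) prior, the Poisson likelihood is conjugate: the posterior is Gamma(α + ΣXᵢ, β + n).
Batch 1: sum of counts S = 86 over n = 14 days.
After batch 1: Gamma(α+S, β+n) = Gamma(8.9+86, 3.8+14) = Gamma(94.9, 17.8).
Batch 2: sum of counts S = 75 over n = 9 days.
After batch 2: Gamma(α+S, β+n) = Gamma(94.9+75, 17.8+9) = Gamma(169.9, 26.8).
SD = √α/β = √169.9/26.8 = 0.4864.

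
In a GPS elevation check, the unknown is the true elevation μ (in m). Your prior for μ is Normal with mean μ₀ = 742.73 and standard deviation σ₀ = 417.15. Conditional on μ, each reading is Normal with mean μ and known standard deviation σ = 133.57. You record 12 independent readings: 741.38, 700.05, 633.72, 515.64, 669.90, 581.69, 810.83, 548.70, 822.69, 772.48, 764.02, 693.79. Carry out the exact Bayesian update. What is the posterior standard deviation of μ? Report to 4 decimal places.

38.3947

For Normal data with known variance σ², a Normal(μ₀, σ₀²) prior on μ is conjugate. Posterior precision = 1/σ₀² + n/σ²; posterior mean is the precision-weighted average of μ₀ and x̄.
σ₀² = 417.15² = 174014.1225, σ² = 133.57² = 17840.9449; σ² + n·σ₀² = 17840.9449 + 12·174014.1225 = 2106010.4149.
Posterior precision = 1/σ₀² + n/σ² = 1/174014.1225 + 12/17840.9449 = (σ² + n·σ₀²)/(σ₀²σ²) = 2106010.4149/(174014.1225·17840.9449); posterior variance σₙ² = σ₀²σ²/(σ² + n·σ₀²) = 174014.1225·17840.9449/2106010.4149 = 1474.150531.
Posterior SD = √σₙ² = √(174014.1225·17840.9449/2106010.4149) = 38.3947.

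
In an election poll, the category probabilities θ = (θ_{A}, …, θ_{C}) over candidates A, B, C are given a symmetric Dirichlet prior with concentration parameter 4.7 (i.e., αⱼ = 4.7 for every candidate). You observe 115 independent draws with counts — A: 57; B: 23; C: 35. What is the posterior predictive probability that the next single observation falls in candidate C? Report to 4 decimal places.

0.3075

The Dirichlet prior is conjugate to the Multinomial likelihood: each posterior αⱼ = prior αⱼ + observed count nⱼ.
Posterior concentration: (61.7, 27.7, 39.7), total = 129.1.
P(next = C | data) = α_{C}/Σα = 0.3075.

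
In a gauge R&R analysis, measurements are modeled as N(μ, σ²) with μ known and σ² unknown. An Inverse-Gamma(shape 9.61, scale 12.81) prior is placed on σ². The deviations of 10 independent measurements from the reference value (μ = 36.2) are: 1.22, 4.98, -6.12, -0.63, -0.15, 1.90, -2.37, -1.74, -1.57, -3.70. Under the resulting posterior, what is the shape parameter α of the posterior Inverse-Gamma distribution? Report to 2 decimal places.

With known mean μ and an Inverse-Gamma(α, β) prior on σ², the Normal likelihood is conjugate: posterior is Inv-Gamma(α + n/2, β + Σ(xᵢ−μ)²/2).
Σ(xᵢ−μ)² = (1.22)² + (4.98)² + (-6.12)² + (-0.63)² + (-0.15)² + (1.90)² + (-2.37)² + (-1.74)² + (-1.57)² + (-3.70)² = 92.5720.
Posterior: Inv-Gamma(9.61 + 10/2, 12.81 + 92.5720/2) = Inv-Gamma(14.61, 59.09600).
Posterior α = 14.61.

14.61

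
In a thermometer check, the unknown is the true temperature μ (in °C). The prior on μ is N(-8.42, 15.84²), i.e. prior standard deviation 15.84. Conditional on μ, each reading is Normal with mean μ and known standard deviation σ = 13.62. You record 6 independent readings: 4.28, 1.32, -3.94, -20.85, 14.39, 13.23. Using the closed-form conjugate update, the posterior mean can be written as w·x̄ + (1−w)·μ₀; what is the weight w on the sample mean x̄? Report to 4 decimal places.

For Normal data with known variance σ², a Normal(μ₀, σ₀²) prior on μ is conjugate. Posterior precision = 1/σ₀² + n/σ²; posterior mean is the precision-weighted average of μ₀ and x̄.
σ₀² = 15.84² = 250.9056, σ² = 13.62² = 185.5044. Prior precision 1/σ₀² = 1/250.9056; data precision n/σ² = 6/185.5044.
w = (n/σ²)/(1/σ₀² + n/σ²) = n·σ₀²/(σ² + n·σ₀²) = 6·250.9056/(185.5044 + 6·250.9056) = 1505.4336/1690.938 = 0.8903.

0.8903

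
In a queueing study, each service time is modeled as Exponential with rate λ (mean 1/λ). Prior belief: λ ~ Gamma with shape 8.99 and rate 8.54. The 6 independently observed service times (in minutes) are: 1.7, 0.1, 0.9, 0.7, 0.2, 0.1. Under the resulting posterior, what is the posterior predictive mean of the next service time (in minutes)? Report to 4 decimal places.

With a Gamma(shape α, rate β) prior on the exponential rate λ, the posterior after n observations with total T = Σxᵢ is Gamma(α+n, β+T).
Sum of observations T = 3.7 minutes; n = 6.
Posterior: Gamma(8.99+6, 8.54+3.7) = Gamma(14.99, 12.24).
The predictive distribution for the next observation is Lomax; its mean is β/(α−1) = 12.24/13.99 = 0.8749.

0.8749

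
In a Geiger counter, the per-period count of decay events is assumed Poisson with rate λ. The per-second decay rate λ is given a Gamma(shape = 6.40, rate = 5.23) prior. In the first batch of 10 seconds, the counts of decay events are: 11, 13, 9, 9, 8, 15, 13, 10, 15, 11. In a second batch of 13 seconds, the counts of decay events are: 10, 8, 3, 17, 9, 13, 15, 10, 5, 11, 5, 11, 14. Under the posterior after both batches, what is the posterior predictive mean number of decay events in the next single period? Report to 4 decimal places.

With a Gamma(shape α, rate β) prior, the Poisson likelihood is conjugate: the posterior is Gamma(α + ΣXᵢ, β + n).
Batch 1: sum of counts S = 114 over n = 10 seconds.
After batch 1: Gamma(α+S, β+n) = Gamma(6.40+114, 5.23+10) = Gamma(120.40, 15.23).
Batch 2: sum of counts S = 131 over n = 13 seconds.
After batch 2: Gamma(α+S, β+n) = Gamma(120.40+131, 15.23+13) = Gamma(251.40, 28.23).
The predictive distribution for one future period is NegBinom with mean α/β = 8.9054.

8.9054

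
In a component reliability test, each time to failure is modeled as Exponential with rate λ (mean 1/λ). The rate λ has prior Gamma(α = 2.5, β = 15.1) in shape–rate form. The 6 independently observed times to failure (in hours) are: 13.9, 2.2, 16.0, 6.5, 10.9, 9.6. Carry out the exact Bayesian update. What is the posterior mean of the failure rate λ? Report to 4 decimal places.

0.1146

With a Gamma(shape α, rate β) prior on the exponential rate λ, the posterior after n observations with total T = Σxᵢ is Gamma(α+n, β+T).
Sum of observations T = 59.1 hours; n = 6.
Posterior: Gamma(2.5+6, 15.1+59.1) = Gamma(8.5, 74.2).
Posterior mean of λ = α/β = 8.5/74.2 = 0.1146.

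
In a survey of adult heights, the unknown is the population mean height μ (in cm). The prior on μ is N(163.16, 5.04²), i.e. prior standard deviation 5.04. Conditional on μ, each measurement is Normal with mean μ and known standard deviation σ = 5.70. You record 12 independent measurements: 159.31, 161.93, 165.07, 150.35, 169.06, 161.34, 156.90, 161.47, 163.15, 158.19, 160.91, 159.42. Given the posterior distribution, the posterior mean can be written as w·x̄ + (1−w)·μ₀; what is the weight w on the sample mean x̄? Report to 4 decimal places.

0.9037

For Normal data with known variance σ², a Normal(μ₀, σ₀²) prior on μ is conjugate. Posterior precision = 1/σ₀² + n/σ²; posterior mean is the precision-weighted average of μ₀ and x̄.
σ₀² = 5.04² = 25.4016, σ² = 5.70² = 32.49. Prior precision 1/σ₀² = 1/25.4016; data precision n/σ² = 12/32.49.
w = (n/σ²)/(1/σ₀² + n/σ²) = n·σ₀²/(σ² + n·σ₀²) = 12·25.4016/(32.49 + 12·25.4016) = 304.8192/337.3092 = 0.9037.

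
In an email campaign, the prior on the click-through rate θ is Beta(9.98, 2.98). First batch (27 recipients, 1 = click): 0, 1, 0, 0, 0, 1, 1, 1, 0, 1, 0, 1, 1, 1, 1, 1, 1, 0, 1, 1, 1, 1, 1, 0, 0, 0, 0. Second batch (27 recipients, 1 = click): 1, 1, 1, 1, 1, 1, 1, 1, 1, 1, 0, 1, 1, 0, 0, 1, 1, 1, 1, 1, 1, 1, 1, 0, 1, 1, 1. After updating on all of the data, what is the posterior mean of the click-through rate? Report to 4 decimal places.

The Beta prior is conjugate to a Binomial/Bernoulli likelihood; the update adds successes to α and failures to β.
After batch 1: Beta(9.98+16, 2.98+11) = Beta(25.98, 13.98).
After batch 2: Beta(25.98+23, 13.98+4) = Beta(48.98, 17.98).
Posterior mean = α/(α+β) = 48.98/66.96 = 0.7315.

0.7315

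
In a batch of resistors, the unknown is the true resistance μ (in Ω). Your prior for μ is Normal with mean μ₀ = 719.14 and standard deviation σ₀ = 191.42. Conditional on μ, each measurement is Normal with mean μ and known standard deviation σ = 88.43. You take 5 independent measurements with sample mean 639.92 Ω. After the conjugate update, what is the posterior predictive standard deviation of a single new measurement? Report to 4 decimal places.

96.5392

For Normal data with known variance σ², a Normal(μ₀, σ₀²) prior on μ is conjugate. Posterior precision = 1/σ₀² + n/σ²; posterior mean is the precision-weighted average of μ₀ and x̄.
σ₀² = 191.42² = 36641.6164, σ² = 88.43² = 7819.8649; σ² + n·σ₀² = 7819.8649 + 5·36641.6164 = 191027.9469.
Posterior precision = 1/σ₀² + n/σ² = 1/36641.6164 + 5/7819.8649 = (σ² + n·σ₀²)/(σ₀²σ²) = 191027.9469/(36641.6164·7819.8649); posterior variance σₙ² = σ₀²σ²/(σ² + n·σ₀²) = 36641.6164·7819.8649/191027.9469 = 1499.950633.
Predictive variance for one new observation = σₙ² + σ² = 36641.6164·7819.8649/191027.9469 + 7819.8649 = σ²·(σ₀² + 191027.9469)/191027.9469 = 7819.8649·227669.5633/191027.9469 = 9319.815533; SD = √(7819.8649·227669.5633/191027.9469) = 96.5392.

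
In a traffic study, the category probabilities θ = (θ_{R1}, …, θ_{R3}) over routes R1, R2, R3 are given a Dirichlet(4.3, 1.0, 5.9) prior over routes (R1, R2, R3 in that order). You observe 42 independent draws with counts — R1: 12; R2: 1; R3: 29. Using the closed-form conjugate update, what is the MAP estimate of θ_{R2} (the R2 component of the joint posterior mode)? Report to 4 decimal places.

The Dirichlet prior is conjugate to the Multinomial likelihood: each posterior αⱼ = prior αⱼ + observed count nⱼ.
Posterior concentration: (16.3, 2.0, 34.9), total = 53.2.
Joint mode component: (α_{R2}−1)/(Σα−K) = 1.0/50.2 = 0.0199.

0.0199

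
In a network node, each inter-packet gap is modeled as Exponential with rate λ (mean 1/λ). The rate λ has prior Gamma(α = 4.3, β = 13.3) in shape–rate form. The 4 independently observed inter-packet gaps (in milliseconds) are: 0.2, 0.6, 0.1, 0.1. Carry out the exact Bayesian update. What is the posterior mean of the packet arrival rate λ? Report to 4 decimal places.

With a Gamma(shape α, rate β) prior on the exponential rate λ, the posterior after n observations with total T = Σxᵢ is Gamma(α+n, β+T).
Sum of observations T = 1.0 milliseconds; n = 4.
Posterior: Gamma(4.3+4, 13.3+1.0) = Gamma(8.3, 14.3).
Posterior mean of λ = α/β = 8.3/14.3 = 0.5804.

0.5804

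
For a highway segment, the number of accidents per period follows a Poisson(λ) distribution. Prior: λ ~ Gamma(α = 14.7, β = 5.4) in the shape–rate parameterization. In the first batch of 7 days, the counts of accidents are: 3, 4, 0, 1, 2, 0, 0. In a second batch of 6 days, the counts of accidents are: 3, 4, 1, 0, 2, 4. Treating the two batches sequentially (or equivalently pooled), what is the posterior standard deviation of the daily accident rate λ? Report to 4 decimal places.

0.3381

With a Gamma(shape α, rate β) prior, the Poisson likelihood is conjugate: the posterior is Gamma(α + ΣXᵢ, β + n).
Batch 1: sum of counts S = 10 over n = 7 days.
After batch 1: Gamma(α+S, β+n) = Gamma(14.7+10, 5.4+7) = Gamma(24.7, 12.4).
Batch 2: sum of counts S = 14 over n = 6 days.
After batch 2: Gamma(α+S, β+n) = Gamma(24.7+14, 12.4+6) = Gamma(38.7, 18.4).
SD = √α/β = √38.7/18.4 = 0.3381.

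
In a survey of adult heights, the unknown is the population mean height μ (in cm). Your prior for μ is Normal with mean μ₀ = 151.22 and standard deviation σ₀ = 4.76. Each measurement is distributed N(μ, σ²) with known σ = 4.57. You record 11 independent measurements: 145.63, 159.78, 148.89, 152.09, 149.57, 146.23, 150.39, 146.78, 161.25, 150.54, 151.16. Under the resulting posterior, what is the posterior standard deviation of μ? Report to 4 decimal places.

1.3236

For Normal data with known variance σ², a Normal(μ₀, σ₀²) prior on μ is conjugate. Posterior precision = 1/σ₀² + n/σ²; posterior mean is the precision-weighted average of μ₀ and x̄.
σ₀² = 4.76² = 22.6576, σ² = 4.57² = 20.8849; σ² + n·σ₀² = 20.8849 + 11·22.6576 = 270.1185.
Posterior precision = 1/σ₀² + n/σ² = 1/22.6576 + 11/20.8849 = (σ² + n·σ₀²)/(σ₀²σ²) = 270.1185/(22.6576·20.8849); posterior variance σₙ² = σ₀²σ²/(σ² + n·σ₀²) = 22.6576·20.8849/270.1185 = 1.751830.
Posterior SD = √σₙ² = √(22.6576·20.8849/270.1185) = 1.3236.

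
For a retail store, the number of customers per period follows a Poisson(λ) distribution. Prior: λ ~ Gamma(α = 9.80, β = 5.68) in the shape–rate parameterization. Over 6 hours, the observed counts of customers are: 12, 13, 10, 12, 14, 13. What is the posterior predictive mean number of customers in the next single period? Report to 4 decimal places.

7.1747

With a Gamma(shape α, rate β) prior, the Poisson likelihood is conjugate: the posterior is Gamma(α + ΣXᵢ, β + n).
Sum of counts S = 74 over n = 6 hours.
Posterior: Gamma(α+S, β+n) = Gamma(9.80+74, 5.68+6) = Gamma(83.80, 11.68).
The predictive distribution for one future period is NegBinom with mean α/β = 7.1747.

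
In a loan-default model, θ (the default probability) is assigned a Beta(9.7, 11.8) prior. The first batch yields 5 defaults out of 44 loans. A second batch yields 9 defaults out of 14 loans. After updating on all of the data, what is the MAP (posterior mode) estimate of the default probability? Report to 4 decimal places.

The Beta prior is conjugate to a Binomial/Bernoulli likelihood; the update adds successes to α and failures to β.
After batch 1: Beta(9.7+5, 11.8+39) = Beta(14.7, 50.8).
After batch 2: Beta(14.7+9, 50.8+5) = Beta(23.7, 55.8).
Mode of Beta(a,b) for a,b>1 is (a−1)/(a+b−2) = 22.7/77.5 = 0.2929.

0.2929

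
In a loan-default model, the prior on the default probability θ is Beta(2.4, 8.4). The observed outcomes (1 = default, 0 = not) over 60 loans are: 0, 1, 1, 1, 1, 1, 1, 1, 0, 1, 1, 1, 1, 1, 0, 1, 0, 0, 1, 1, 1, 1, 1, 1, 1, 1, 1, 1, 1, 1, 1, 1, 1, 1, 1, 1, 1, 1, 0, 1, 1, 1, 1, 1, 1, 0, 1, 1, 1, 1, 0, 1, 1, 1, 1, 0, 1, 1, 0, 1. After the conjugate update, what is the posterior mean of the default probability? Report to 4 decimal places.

0.7401

The Beta prior is conjugate to a Binomial/Bernoulli likelihood; the update adds successes to α and failures to β.
Posterior: Beta(α+k, β+n−k) = Beta(2.4+50, 8.4+10) = Beta(52.4, 18.4).
Posterior mean = α/(α+β) = 52.4/70.8 = 0.7401.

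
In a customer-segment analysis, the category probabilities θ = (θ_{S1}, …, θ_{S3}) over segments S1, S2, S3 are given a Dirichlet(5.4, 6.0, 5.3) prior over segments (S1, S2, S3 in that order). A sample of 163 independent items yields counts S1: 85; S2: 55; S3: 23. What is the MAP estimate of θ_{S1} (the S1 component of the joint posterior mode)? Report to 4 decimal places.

0.5059

The Dirichlet prior is conjugate to the Multinomial likelihood: each posterior αⱼ = prior αⱼ + observed count nⱼ.
Posterior concentration: (90.4, 61.0, 28.3), total = 179.7.
Joint mode component: (α_{S1}−1)/(Σα−K) = 89.4/176.7 = 0.5059.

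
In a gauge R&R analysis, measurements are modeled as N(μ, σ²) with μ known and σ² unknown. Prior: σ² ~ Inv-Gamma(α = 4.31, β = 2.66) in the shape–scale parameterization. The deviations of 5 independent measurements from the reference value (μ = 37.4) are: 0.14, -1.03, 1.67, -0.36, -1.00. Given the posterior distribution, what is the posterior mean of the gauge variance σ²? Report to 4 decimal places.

0.8880

With known mean μ and an Inverse-Gamma(α, β) prior on σ², the Normal likelihood is conjugate: posterior is Inv-Gamma(α + n/2, β + Σ(xᵢ−μ)²/2).
Σ(xᵢ−μ)² = (0.14)² + (-1.03)² + (1.67)² + (-0.36)² + (-1.00)² = 4.9990.
Posterior: Inv-Gamma(4.31 + 5/2, 2.66 + 4.9990/2) = Inv-Gamma(6.81, 5.15950).
E[σ²|data] = β/(α−1) = 5.15950/5.81 = 0.8880.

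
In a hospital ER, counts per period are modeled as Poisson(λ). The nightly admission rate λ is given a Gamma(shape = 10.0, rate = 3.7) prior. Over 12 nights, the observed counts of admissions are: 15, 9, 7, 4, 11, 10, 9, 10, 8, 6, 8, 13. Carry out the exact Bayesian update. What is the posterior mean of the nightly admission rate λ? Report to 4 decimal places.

With a Gamma(shape α, rate β) prior, the Poisson likelihood is conjugate: the posterior is Gamma(α + ΣXᵢ, β + n).
Sum of counts S = 110 over n = 12 nights.
Posterior: Gamma(α+S, β+n) = Gamma(10.0+110, 3.7+12) = Gamma(120.0, 15.7).
Posterior mean = α/β = 120.0/15.7 = 7.6433.

7.6433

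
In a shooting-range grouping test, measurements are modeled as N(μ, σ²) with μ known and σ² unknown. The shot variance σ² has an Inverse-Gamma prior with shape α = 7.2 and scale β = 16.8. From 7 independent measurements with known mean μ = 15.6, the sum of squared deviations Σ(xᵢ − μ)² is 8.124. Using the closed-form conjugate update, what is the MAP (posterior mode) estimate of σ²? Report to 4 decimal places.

1.7831

With known mean μ and an Inverse-Gamma(α, β) prior on σ², the Normal likelihood is conjugate: posterior is Inv-Gamma(α + n/2, β + Σ(xᵢ−μ)²/2).
Posterior: Inv-Gamma(7.2 + 7/2, 16.8 + 8.124/2) = Inv-Gamma(10.70, 20.8620).
Mode = β/(α+1) = 20.8620/11.70 = 1.7831.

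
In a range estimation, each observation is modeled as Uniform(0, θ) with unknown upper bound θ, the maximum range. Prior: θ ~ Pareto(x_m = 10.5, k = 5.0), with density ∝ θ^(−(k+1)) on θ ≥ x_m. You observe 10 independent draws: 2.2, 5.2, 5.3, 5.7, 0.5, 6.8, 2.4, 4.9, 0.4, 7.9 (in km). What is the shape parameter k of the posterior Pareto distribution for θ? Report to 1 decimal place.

15.0

A Pareto(scale x_m, shape k) prior on the upper bound θ of Uniform(0, θ) is conjugate: posterior is Pareto(max(x_m, max xᵢ), k + n).
Sample maximum = 7.9; prior scale x_m = 10.5 → posterior scale = max = 10.5.
Posterior shape = 5.0 + 10 = 15.0.
Posterior shape k = 15.0.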